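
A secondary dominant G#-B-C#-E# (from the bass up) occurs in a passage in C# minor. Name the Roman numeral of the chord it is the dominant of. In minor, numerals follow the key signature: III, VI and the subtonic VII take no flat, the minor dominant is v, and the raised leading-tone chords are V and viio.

The chord is a dominant seventh chord on C#.
A dominant resolves down a perfect fifth: C# → F#. In C# minor, F# is scale degree 4, i.e. iv.

iv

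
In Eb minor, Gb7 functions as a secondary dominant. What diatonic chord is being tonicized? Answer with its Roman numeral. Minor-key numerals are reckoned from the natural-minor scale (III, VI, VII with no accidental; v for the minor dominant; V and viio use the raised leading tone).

The chord is a dominant seventh chord on Gb.
A dominant resolves down a perfect fifth: Gb → Cb. In Eb minor, Cb is scale degree 6, i.e. VI.

VI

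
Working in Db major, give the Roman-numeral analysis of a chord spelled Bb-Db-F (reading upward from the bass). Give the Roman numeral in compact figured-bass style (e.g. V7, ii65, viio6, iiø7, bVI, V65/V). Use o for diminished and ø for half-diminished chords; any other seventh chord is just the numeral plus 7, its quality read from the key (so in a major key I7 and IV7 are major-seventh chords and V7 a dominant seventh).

vi

Stacked in thirds the chord is Bb-Db-F: a minor triad on Bb.
Bb is scale degree 6 in Db major, and a minor triad on that degree is written vi.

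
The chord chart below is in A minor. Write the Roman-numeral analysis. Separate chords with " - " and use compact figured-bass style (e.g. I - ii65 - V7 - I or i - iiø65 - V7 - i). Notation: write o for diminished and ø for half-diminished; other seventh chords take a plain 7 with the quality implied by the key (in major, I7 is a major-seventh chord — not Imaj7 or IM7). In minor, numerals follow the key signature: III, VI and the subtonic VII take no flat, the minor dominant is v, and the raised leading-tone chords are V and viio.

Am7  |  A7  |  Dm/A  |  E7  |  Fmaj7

i7 - V7/iv - iv64 - V7 - VI7

Am7: minor seventh chord on A = scale degree 1 → i7.
A7: a dominant seventh chord on A, the applied dominant of iv → V7/iv.
Dm/A: minor triad on D = scale degree 4 → iv64.
E7 has root E, degree 5 in A minor, so V7.
Fmaj7: major seventh chord on F = scale degree 6 → VI7.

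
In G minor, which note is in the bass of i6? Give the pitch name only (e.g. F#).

i in G minor has root G; the chord is G-Bb-D.
The figure 6 means first inversion — the third is in the bass.

Bb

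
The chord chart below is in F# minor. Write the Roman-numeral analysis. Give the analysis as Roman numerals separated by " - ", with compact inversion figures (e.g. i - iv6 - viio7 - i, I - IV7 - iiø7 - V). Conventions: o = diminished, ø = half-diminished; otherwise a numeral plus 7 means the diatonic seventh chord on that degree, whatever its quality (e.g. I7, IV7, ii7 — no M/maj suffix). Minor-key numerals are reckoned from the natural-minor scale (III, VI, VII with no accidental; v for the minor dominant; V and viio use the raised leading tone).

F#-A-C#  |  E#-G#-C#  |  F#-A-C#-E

F#-A-C#: root F# is the tonic; minor triad there is i.
E#-G#-C#: major triad on C# = scale degree 5 → V6.
F#-A-C#-E: root F# is the tonic; minor seventh chord there is i7.

i - V6 - i7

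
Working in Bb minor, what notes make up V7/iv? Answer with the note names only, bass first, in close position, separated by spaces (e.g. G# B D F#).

Bb D F Ab

V7/iv is a secondary dominant — the dominant seventh of iv. iv in Bb minor is Eb, so the applied chord's root is Bb, a perfect fifth above.
Building a dominant seventh chord on Bb gives Bb-D-F-Ab.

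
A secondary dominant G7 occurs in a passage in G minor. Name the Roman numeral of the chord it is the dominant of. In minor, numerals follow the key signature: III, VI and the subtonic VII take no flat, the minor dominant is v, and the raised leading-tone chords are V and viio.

iv

The chord is a dominant seventh chord on G.
A dominant resolves down a perfect fifth: G → C. In G minor, C is scale degree 4, i.e. iv.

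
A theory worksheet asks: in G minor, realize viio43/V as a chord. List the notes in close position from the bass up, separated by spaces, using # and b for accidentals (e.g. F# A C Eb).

G Bb C# E

The slash marks an applied leading-tone chord: viio of V. In G minor, V is D, so the leading tone to it is C#, a half step below.
Building a fully diminished seventh chord on C# gives C#-E-G-Bb.
With the 43 figure the chord is in second inversion; from the bass G upward in close position it reads G-Bb-C#-E.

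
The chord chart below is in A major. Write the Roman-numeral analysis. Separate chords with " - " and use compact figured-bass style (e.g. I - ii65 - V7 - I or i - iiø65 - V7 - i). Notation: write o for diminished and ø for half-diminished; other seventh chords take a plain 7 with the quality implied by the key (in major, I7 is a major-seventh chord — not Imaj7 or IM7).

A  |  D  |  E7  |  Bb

A: major triad on A = scale degree 1 → I.
D: root D is the subdominant; major triad there is IV.
E7: dominant seventh chord on E = scale degree 5 → V7.
Bb: major triad on Bb — chromatic; Bb is the lowered second degree, so this is the Neapolitan chord, bII.

I - IV - V7 - bII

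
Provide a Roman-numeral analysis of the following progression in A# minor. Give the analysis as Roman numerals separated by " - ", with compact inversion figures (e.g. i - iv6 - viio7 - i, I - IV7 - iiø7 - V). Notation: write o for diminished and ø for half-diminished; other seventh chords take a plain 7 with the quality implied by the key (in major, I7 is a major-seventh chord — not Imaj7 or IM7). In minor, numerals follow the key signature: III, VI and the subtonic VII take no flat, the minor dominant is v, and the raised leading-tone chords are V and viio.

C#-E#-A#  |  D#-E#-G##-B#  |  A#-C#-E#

C#-E#-A# has root A#, degree 1 in A# minor, so i6.
D#-E#-G##-B# has root E#, degree 5 in A# minor, so V42.
A#-C#-E# has root A#, degree 1 in A# minor, so i.

i6 - V42 - i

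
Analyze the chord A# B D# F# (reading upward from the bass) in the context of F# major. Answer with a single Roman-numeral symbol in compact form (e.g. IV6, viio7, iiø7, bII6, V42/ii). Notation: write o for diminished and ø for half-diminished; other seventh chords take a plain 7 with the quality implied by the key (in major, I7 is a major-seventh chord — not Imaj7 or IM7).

IV42

The pitches B-D#-F#-A# form a major seventh chord rooted on B.
B is scale degree 4 in F# major, and a major seventh chord on that degree is written IV7.
With A# in the bass the chord is in third inversion, so the figured bass is 42.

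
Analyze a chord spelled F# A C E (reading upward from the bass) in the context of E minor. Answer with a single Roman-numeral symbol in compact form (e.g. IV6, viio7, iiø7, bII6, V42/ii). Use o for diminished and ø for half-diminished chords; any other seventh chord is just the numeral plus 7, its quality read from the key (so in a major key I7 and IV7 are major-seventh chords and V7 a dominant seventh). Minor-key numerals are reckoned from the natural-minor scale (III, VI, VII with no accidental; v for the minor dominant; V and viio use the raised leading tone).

iiø7

The pitches F#-A-C-E form a half-diminished seventh chord rooted on F#.
F# is scale degree 2 in E minor, and a half-diminished seventh chord on that degree is written iiø7.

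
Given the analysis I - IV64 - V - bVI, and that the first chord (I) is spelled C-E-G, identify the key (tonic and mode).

C major

The anchor chord is a major triad on C, labeled I.
If C is scale degree 1 and the mode makes that degree carry a major triad, the tonic is C and the mode is major.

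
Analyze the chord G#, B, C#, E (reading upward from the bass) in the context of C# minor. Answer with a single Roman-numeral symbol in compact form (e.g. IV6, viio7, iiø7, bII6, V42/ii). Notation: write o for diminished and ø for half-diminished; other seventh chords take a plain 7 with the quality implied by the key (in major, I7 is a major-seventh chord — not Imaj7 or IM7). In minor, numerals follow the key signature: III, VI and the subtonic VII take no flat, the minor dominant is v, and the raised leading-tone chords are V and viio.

i43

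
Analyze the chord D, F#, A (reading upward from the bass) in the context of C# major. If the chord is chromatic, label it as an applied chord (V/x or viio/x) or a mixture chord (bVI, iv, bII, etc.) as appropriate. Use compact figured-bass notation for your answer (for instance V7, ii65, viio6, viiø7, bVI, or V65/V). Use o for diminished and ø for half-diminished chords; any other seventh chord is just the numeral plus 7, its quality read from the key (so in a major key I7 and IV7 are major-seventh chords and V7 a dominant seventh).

bII

The pitches D-F#-A form a major triad rooted on D.
D is the lowered second degree of C# major (diatonic 2 would be D#). This is the Neapolitan chord — a major triad on the lowered second degree.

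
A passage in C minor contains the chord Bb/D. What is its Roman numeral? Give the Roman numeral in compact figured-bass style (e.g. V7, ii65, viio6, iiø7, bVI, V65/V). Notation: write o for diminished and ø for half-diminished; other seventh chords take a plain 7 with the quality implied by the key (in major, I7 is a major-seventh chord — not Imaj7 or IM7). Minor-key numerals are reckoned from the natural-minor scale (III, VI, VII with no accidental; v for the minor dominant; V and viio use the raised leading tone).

Stacked in thirds the chord is Bb-D-F: a major triad on Bb.
Bb is scale degree 7 in C minor, and a major triad on that degree is written VII.
With D in the bass the chord is in first inversion, so the figured bass is 6.

VII6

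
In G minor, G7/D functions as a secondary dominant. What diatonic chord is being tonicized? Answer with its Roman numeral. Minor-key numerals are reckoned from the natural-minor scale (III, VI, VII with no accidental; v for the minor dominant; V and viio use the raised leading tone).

iv

The chord is a dominant seventh chord on G.
A dominant resolves down a perfect fifth: G → C. In G minor, C is scale degree 4, i.e. iv.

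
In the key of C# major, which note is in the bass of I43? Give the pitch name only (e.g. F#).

I in C# major has root C#; the chord is C#-E#-G#-B#.
The figure 43 means second inversion — the fifth is in the bass.

G#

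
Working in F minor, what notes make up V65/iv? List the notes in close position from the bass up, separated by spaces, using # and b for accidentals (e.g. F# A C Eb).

A C Eb F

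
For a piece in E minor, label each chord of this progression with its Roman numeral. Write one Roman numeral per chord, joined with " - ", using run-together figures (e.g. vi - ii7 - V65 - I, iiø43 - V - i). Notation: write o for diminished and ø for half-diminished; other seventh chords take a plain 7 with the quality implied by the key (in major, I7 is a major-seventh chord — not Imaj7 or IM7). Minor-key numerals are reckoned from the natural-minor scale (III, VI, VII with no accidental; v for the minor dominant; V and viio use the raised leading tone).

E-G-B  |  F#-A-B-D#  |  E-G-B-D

i - V43 - i7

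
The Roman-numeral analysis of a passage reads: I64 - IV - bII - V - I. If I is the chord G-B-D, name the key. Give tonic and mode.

G major

I is given as G-B-D — a major triad with root G.
If G is scale degree 1 and the mode makes that degree carry a major triad, the tonic is G and the mode is major.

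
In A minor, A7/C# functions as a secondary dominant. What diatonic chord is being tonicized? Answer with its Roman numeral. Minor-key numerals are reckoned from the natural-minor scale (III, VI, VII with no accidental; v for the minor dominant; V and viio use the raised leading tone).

The chord is a dominant seventh chord on A.
A dominant resolves down a perfect fifth: A → D. In A minor, D is scale degree 4, i.e. iv.

iv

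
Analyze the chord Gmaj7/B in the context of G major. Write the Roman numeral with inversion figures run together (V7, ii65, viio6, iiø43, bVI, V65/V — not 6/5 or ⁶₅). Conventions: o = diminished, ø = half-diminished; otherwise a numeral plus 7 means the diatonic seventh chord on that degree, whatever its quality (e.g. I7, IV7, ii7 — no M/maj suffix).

I65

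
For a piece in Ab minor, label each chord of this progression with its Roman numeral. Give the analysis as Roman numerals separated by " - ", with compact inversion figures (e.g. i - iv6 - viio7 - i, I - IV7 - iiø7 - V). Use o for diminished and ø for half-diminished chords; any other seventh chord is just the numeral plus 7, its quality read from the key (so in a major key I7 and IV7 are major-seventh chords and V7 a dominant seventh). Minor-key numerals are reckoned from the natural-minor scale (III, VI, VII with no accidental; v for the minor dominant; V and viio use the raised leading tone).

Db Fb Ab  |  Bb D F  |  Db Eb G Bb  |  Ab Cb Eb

Db-Fb-Ab: minor triad on Db = scale degree 4 → iv.
Bb-D-F is the secondary dominant of V (major triad on Bb): V/V.
Db-Eb-G-Bb: dominant seventh chord on Eb = scale degree 5 → V42.
Ab-Cb-Eb: root Ab is the tonic; minor triad there is i.

iv - V/V - V42 - i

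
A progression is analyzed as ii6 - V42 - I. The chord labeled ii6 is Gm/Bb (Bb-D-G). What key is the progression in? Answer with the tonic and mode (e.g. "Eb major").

F major

The chord Gm/Bb is a minor triad rooted on G; its label is ii6.
ii6 on G implies G is the supertonic; that puts the tonic at F, and the lowercase numeral fits major mode.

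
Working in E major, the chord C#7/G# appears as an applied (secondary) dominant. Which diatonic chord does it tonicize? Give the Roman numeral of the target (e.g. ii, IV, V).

The chord is a dominant seventh chord on C#.
A dominant resolves down a perfect fifth: C# → F#. In E major, F# is scale degree 2, i.e. ii.

ii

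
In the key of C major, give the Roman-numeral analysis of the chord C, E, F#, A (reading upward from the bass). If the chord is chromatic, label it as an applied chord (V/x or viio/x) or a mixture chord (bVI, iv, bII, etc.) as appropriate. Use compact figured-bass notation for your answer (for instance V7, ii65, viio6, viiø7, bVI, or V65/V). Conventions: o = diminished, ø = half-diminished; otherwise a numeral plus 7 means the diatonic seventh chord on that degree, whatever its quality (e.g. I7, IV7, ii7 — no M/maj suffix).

viiø43/V

The pitches F#-A-C-E form a half-diminished seventh chord rooted on F#.
F# sits a half step below G (V in C major); a diminished chord there is the applied leading-tone chord of V.
With C in the bass the chord is in second inversion, so the figured bass is 43.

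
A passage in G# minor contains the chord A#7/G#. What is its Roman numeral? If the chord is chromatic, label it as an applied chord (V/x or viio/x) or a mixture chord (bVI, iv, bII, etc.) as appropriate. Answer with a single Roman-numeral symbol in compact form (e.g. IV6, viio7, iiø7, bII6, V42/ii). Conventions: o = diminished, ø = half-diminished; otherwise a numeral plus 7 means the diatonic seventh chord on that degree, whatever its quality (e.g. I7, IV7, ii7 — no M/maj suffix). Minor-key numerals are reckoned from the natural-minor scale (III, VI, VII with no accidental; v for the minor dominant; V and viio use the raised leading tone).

The pitches A#-C##-E#-G# form a dominant seventh chord rooted on A#.
A# is not a diatonic chord root with this quality in G# minor, but it lies a perfect fifth above D# (V), so the chord functions as an applied dominant of V.
With G# in the bass the chord is in third inversion, so the figured bass is 42.

V42/V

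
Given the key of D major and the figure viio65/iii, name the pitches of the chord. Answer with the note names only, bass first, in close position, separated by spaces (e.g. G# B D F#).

G# B D E#

viio65/iii is a secondary leading-tone chord. The target iii is F# in D major; the applied chord is rooted a semitone below, on E#.
Building a fully diminished seventh chord on E# gives E#-G#-B-D.
The figured bass 65 indicates first inversion, placing the third (G#) in the bass: G#-B-D-E#.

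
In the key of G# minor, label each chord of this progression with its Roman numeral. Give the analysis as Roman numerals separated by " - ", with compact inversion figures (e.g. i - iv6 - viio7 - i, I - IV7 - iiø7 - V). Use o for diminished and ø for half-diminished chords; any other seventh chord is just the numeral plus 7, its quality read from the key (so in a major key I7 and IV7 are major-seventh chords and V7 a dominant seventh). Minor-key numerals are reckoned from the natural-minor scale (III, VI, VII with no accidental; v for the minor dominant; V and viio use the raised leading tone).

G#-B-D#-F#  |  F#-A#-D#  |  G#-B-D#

i7 - v6 - i

G#-B-D#-F#: minor seventh chord on G# = scale degree 1 → i7.
F#-A#-D# has root D#, degree 5 in G# minor, so v6.
G#-B-D#: minor triad on G# = scale degree 1 → i.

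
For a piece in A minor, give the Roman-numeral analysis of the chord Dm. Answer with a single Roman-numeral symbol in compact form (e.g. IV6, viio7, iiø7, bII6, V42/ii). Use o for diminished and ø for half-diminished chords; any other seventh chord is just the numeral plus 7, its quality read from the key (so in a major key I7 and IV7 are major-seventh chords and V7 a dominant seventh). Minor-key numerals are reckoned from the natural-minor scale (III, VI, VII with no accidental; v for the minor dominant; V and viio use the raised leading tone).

iv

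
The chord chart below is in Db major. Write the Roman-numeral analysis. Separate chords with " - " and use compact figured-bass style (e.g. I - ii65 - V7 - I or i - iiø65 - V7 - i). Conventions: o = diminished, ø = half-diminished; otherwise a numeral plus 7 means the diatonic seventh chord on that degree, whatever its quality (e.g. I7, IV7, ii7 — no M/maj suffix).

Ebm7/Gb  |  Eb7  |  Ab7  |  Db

ii65 - V7/V - V7 - I

Ebm7/Gb: root Eb is the supertonic; minor seventh chord there is ii65.
Eb7: a dominant seventh chord on Eb, the applied dominant of V → V7/V.
Ab7: root Ab is the dominant; dominant seventh chord there is V7.
Db: major triad on Db = scale degree 1 → I.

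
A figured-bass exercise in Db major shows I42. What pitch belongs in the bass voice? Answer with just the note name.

I in Db major has root Db; the chord is Db-F-Ab-C.
The figure 42 means third inversion — the seventh is in the bass.

C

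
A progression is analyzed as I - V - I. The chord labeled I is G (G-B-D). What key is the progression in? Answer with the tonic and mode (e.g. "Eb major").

G major

I is given as G-B-D — a major triad with root G.
If G is scale degree 1 and the mode makes that degree carry a major triad, the tonic is G and the mode is major.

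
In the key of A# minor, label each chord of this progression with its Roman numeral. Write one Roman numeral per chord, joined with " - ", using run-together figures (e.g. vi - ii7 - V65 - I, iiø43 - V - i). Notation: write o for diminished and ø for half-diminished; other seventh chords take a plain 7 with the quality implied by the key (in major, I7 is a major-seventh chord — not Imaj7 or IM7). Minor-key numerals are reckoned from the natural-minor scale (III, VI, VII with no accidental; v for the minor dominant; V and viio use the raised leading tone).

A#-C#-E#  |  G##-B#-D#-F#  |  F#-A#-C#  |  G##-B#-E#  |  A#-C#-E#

i - viio7 - VI - V6 - i

A#-C#-E# has root A#, degree 1 in A# minor, so i.
G##-B#-D#-F#: fully diminished seventh chord on G## = scale degree 7 → viio7.
F#-A#-C#: major triad on F# = scale degree 6 → VI.
G##-B#-E#: root E# is the dominant; major triad there is V6.
A#-C#-E#: minor triad on A# = scale degree 1 → i.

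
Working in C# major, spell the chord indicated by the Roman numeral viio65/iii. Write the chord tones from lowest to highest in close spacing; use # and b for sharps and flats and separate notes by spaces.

viio65/iii is a secondary leading-tone chord. The target iii is E# in C# major; the applied chord is rooted a semitone below, on D##.
Building a fully diminished seventh chord on D## gives D##-F##-A#-C#.
The figured bass 65 indicates first inversion, placing the third (F##) in the bass: F##-A#-C#-D##.

F## A# C# D##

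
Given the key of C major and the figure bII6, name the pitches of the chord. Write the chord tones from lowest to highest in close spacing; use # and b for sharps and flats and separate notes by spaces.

F Ab Db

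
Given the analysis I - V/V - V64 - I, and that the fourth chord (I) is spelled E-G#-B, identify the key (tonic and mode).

E major

I is given as E-G#-B — a major triad with root E.
If E is scale degree 1 and the mode makes that degree carry a major triad, the tonic is E and the mode is major.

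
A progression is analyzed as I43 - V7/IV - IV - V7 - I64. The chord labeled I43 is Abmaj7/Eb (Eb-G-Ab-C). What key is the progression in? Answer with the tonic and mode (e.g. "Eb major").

Ab major

The chord Abmaj7/Eb is a major seventh chord rooted on Ab; its label is I43.
If Ab is scale degree 1 and the mode makes that degree carry a major seventh chord, the tonic is Ab and the mode is major.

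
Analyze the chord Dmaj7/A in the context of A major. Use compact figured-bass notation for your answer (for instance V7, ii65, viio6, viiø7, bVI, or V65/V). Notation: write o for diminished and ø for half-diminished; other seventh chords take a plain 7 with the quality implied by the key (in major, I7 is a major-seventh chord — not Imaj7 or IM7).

IV43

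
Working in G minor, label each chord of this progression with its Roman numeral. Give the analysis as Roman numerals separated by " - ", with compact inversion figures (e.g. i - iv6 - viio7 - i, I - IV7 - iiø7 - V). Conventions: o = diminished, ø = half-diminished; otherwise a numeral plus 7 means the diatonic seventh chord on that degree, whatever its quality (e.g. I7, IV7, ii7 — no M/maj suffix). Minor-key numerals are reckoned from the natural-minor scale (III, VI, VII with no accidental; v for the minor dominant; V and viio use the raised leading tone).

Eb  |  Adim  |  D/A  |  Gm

Eb: major triad on Eb = scale degree 6 → VI.
Adim: root A is the supertonic; diminished triad there is iio.
D/A has root D, degree 5 in G minor, so V64.
Gm: root G is the tonic; minor triad there is i.

VI - iio - V64 - i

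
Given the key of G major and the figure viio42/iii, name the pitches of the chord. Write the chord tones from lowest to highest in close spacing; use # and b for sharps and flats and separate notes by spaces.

G A# C# E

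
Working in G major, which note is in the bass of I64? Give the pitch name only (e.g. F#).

D

I in G major has root G; the chord is G-B-D.
The figure 64 means second inversion — the fifth is in the bass.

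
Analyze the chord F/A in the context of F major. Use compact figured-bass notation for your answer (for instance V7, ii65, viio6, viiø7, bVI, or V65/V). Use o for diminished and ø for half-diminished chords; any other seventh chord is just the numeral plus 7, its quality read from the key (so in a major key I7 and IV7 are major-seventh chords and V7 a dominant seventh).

Stacked in thirds the chord is F-A-C: a major triad on F.
In F major, F is the tonic; the diatonic major triad there is I.
With A in the bass the chord is in first inversion, so the figured bass is 6.

I6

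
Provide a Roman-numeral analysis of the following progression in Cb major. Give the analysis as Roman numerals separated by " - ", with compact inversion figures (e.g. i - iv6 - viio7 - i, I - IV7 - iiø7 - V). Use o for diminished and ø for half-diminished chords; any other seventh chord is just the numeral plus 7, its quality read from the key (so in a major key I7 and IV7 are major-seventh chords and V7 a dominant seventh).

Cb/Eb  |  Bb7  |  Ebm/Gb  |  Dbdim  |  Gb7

I6 - V7/iii - iii6 - iio - V7

Cb/Eb: major triad on Cb = scale degree 1 → I6.
Bb7: chromatic; Bb is V of iii, so V7/iii.
Ebm/Gb has root Eb, degree 3 in Cb major, so iii6.
Dbdim: diminished triad on Db — chromatic; iio (borrowed from the parallel minor).
Gb7: dominant seventh chord on Gb = scale degree 5 → V7.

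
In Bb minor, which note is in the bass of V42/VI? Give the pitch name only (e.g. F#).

Cb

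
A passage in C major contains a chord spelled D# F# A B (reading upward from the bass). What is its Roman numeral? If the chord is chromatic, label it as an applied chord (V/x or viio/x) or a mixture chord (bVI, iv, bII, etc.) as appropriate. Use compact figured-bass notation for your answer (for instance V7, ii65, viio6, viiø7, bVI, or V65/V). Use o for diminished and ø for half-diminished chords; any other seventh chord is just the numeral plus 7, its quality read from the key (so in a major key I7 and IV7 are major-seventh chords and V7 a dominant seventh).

V65/iii

The pitches B-D#-F#-A form a dominant seventh chord rooted on B.
B is not a diatonic chord root with this quality in C major, but it lies a perfect fifth above E (iii), so the chord functions as an applied dominant of iii.
With D# in the bass the chord is in first inversion, so the figured bass is 65.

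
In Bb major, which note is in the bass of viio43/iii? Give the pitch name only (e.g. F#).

G

The applied chord viio43/iii is rooted on C#: C#-E-G-Bb.
The figure 43 means second inversion — the fifth is in the bass.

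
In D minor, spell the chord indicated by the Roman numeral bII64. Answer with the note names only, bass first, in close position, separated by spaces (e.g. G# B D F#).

Bb Eb G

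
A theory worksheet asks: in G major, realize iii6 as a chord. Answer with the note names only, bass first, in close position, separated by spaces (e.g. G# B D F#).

In G major, the third degree is B, and the diatonic chord built there is a minor triad.
Stacking thirds from B gives B-D-F#.
The figured bass 6 indicates first inversion, placing the third (D) in the bass: D-F#-B.

D F# B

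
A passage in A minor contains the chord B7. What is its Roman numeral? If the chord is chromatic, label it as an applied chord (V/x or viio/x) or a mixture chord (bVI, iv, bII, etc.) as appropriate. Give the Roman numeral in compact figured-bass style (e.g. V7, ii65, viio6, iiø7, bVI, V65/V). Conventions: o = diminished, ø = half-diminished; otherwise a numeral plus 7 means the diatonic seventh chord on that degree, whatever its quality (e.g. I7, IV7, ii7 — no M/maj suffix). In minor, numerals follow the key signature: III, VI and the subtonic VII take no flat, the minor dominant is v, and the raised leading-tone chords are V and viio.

V7/V

Stacked in thirds the chord is B-D#-F#-A: a dominant seventh chord on B.
B is not a diatonic chord root with this quality in A minor, but it lies a perfect fifth above E (V), so the chord functions as an applied dominant of V.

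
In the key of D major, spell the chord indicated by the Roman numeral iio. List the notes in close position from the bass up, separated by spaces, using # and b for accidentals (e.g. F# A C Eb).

E G Bb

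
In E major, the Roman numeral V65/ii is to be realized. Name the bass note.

The applied chord V65/ii is rooted on C#: C#-E#-G#-B.
The figure 65 means first inversion — the third is in the bass.

E#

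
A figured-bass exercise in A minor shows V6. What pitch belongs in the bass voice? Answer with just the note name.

G#

V in A minor has root E; the chord is E-G#-B.
The figure 6 means first inversion — the third is in the bass.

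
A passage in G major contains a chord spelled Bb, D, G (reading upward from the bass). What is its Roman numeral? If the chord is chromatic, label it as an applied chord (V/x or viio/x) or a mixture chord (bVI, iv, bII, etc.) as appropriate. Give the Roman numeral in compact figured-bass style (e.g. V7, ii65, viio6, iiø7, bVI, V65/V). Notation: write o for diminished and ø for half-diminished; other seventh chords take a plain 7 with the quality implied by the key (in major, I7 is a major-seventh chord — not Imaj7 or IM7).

i6

Stacked in thirds the chord is G-Bb-D: a minor triad on G.
G is the first degree of G major. This is the minor tonic, borrowed from the parallel minor.
With Bb in the bass the chord is in first inversion, so the figured bass is 6.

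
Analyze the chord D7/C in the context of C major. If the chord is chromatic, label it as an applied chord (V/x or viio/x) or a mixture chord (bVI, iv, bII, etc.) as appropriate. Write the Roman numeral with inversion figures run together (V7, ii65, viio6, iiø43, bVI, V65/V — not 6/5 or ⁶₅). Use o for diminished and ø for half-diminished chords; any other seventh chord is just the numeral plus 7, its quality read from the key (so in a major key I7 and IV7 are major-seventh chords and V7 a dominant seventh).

The pitches D-F#-A-C form a dominant seventh chord rooted on D.
D is not a diatonic chord root with this quality in C major, but it lies a perfect fifth above G (V), so the chord functions as an applied dominant of V.
With C in the bass the chord is in third inversion, so the figured bass is 42.

V42/V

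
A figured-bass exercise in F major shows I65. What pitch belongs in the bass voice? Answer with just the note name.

I in F major has root F; the chord is F-A-C-E.
The figure 65 means first inversion — the third is in the bass.

A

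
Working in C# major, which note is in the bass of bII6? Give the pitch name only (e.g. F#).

bII in C# major has root D; the chord is D-F#-A.
The figure 6 means first inversion — the third is in the bass.

F#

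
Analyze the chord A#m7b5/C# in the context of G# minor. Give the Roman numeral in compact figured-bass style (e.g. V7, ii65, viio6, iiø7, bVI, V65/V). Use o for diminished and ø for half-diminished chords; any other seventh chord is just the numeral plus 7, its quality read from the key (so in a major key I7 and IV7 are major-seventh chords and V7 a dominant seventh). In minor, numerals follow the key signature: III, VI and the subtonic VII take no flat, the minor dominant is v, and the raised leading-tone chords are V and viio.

The pitches A#-C#-E-G# form a half-diminished seventh chord rooted on A#.
In G# minor, A# is the supertonic; the diatonic half-diminished seventh chord there is iiø7.
With C# in the bass the chord is in first inversion, so the figured bass is 65.

iiø65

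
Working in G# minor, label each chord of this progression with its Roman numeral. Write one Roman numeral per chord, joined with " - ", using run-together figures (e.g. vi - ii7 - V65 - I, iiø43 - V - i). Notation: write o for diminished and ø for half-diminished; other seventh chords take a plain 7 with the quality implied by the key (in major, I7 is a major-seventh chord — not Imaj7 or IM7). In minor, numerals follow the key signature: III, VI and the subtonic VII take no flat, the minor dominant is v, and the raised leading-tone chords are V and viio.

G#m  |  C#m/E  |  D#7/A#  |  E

i - iv6 - V43 - VI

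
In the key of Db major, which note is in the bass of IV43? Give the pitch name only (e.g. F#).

IV in Db major has root Gb; the chord is Gb-Bb-Db-F.
The figure 43 means second inversion — the fifth is in the bass.

Db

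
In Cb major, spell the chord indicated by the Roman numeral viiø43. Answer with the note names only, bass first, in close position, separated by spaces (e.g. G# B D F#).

The numeral's case and figure indicate a half-diminished seventh chord. In Cb major its root, scale degree 7, is Bb.
Stacking thirds from Bb gives Bb-Db-Fb-Ab.
With the 43 figure the chord is in second inversion; from the bass Fb upward in close position it reads Fb-Ab-Bb-Db.

Fb Ab Bb Db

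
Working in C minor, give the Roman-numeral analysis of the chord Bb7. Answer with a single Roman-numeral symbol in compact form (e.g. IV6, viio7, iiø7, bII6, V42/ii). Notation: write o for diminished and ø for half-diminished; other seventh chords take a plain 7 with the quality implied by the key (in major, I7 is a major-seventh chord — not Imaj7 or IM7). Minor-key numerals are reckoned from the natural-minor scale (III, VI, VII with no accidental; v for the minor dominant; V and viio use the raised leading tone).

VII7

Stacked in thirds the chord is Bb-D-F-Ab: a dominant seventh chord on Bb.
Bb is scale degree 7 in C minor, and a dominant seventh chord on that degree is written VII7.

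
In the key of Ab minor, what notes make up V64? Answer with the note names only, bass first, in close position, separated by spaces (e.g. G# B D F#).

Bb Eb G

In Ab minor, the dominant is Eb. The dominant is major (leading tone raised), so V is a major triad.
That chord is spelled Eb-G-Bb.
With the 64 figure the chord is in second inversion; from the bass Bb upward in close position it reads Bb-Eb-G.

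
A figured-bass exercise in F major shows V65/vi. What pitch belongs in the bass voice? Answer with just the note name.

C#

The applied chord V65/vi is rooted on A: A-C#-E-G.
The figure 65 means first inversion — the third is in the bass.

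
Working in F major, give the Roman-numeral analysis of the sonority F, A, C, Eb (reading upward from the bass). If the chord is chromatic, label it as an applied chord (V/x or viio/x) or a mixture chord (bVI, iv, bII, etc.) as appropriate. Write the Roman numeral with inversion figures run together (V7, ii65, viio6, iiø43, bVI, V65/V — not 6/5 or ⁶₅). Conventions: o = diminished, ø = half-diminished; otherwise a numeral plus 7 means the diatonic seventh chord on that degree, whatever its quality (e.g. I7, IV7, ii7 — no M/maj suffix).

V7/IV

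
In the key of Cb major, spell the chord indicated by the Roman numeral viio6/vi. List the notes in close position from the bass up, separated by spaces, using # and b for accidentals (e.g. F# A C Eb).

viio6/vi is a secondary leading-tone chord. The target vi is Ab in Cb major; the applied chord is rooted a semitone below, on G.
Building a diminished triad on G gives G-Bb-Db.
With the 6 figure the chord is in first inversion; from the bass Bb upward in close position it reads Bb-Db-G.

Bb Db G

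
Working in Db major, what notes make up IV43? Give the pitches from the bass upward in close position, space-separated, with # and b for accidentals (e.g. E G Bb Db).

In Db major, the fourth degree is Gb, and the diatonic chord built there is a major seventh chord.
Stacking thirds from Gb gives Gb-Bb-Db-F.
With the 43 figure the chord is in second inversion; from the bass Db upward in close position it reads Db-F-Gb-Bb.

Db F Gb Bb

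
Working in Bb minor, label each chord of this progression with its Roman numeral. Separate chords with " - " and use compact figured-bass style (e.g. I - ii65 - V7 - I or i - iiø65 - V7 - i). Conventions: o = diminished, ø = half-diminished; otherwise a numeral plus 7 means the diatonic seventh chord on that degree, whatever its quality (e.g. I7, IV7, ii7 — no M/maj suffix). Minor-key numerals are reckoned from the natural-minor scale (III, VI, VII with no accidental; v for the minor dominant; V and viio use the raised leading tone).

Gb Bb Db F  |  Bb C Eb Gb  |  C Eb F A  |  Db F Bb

Gb-Bb-Db-F: root Gb is the submediant; major seventh chord there is VI7.
Bb-C-Eb-Gb: root C is the supertonic; half-diminished seventh chord there is iiø42.
C-Eb-F-A: dominant seventh chord on F = scale degree 5 → V43.
Db-F-Bb: minor triad on Bb = scale degree 1 → i6.

VI7 - iiø42 - V43 - i6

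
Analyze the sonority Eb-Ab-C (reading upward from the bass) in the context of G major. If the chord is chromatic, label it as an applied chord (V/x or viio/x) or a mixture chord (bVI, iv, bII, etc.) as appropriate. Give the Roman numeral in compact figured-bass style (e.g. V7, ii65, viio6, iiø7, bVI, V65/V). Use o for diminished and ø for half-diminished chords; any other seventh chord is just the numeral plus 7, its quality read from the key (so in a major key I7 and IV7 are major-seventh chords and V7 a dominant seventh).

The pitches Ab-C-Eb form a major triad rooted on Ab.
Ab is the lowered second degree of G major (diatonic 2 would be A). This is the Neapolitan chord — a major triad on the lowered second degree.
With Eb in the bass the chord is in second inversion, so the figured bass is 64.

bII64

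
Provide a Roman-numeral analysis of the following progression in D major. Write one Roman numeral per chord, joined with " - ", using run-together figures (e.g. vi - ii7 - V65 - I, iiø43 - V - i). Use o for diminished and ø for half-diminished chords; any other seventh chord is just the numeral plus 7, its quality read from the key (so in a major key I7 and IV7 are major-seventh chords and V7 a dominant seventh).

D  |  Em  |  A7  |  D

D: major triad on D = scale degree 1 → I.
Em has root E, degree 2 in D major, so ii.
A7 has root A, degree 5 in D major, so V7.
D has root D, degree 1 in D major, so I.

I - ii - V7 - I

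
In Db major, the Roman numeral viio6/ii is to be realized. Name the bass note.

F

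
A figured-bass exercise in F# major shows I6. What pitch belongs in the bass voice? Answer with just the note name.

A#

I in F# major has root F#; the chord is F#-A#-C#.
The figure 6 means first inversion — the third is in the bass.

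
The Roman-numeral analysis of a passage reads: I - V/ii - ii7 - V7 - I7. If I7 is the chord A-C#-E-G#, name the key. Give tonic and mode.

The anchor chord is a major seventh chord on A, labeled I7.
If A is scale degree 1 and the mode makes that degree carry a major seventh chord, the tonic is A and the mode is major.

A major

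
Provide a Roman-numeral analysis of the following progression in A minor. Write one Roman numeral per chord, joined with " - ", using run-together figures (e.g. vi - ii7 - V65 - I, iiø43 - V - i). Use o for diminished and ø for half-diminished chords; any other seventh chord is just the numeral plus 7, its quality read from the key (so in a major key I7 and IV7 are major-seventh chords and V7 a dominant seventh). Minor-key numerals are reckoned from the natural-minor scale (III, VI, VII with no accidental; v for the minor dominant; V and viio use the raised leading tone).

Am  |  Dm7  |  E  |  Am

i - iv7 - V - i

Am: minor triad on A = scale degree 1 → i.
Dm7: root D is the subdominant; minor seventh chord there is iv7.
E: major triad on E = scale degree 5 → V.
Am: root A is the tonic; minor triad there is i.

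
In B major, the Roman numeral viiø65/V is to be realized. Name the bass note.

The applied chord viiø65/V is rooted on E#: E#-G#-B-D#.
The figure 65 means first inversion — the third is in the bass.

G#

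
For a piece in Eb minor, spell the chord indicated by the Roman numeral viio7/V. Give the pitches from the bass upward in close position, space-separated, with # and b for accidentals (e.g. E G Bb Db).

A C Eb Gb

viio7/V is a secondary leading-tone chord. The target V is Bb in Eb minor; the applied chord is rooted a semitone below, on A.
Building a fully diminished seventh chord on A gives A-C-Eb-Gb.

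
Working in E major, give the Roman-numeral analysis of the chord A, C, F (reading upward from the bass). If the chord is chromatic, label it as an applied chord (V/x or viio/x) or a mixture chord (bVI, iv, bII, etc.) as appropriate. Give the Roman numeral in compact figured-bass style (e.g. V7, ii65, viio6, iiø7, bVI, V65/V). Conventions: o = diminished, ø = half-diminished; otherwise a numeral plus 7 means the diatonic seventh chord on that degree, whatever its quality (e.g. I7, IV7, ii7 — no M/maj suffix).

bII6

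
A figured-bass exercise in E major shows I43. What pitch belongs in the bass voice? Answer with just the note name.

B

I in E major has root E; the chord is E-G#-B-D#.
The figure 43 means second inversion — the fifth is in the bass.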